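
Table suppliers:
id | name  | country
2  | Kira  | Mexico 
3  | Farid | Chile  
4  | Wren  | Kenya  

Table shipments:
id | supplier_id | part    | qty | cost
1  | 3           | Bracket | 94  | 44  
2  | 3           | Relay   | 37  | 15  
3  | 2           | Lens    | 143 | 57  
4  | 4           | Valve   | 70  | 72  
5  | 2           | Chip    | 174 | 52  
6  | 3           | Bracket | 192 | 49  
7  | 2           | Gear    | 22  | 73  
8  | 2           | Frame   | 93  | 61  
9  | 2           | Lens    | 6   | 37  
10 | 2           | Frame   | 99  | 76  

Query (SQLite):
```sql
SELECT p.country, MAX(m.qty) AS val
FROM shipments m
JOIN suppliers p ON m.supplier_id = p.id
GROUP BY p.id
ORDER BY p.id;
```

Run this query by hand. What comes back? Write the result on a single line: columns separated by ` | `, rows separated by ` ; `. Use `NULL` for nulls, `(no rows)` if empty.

Mexico | 174 ; Chile | 192 ; Kenya | 70

Join each shipments row to its suppliers via supplier_id.
Group joined rows by suppliers.id; compute MAX(m.qty) per group.
  2: ids {3, 5, 7, 8, 9, 10} → MAX(m.qty)=174
  3: ids {1, 2, 6} → MAX(m.qty)=192
  4: ids {4} → MAX(m.qty)=70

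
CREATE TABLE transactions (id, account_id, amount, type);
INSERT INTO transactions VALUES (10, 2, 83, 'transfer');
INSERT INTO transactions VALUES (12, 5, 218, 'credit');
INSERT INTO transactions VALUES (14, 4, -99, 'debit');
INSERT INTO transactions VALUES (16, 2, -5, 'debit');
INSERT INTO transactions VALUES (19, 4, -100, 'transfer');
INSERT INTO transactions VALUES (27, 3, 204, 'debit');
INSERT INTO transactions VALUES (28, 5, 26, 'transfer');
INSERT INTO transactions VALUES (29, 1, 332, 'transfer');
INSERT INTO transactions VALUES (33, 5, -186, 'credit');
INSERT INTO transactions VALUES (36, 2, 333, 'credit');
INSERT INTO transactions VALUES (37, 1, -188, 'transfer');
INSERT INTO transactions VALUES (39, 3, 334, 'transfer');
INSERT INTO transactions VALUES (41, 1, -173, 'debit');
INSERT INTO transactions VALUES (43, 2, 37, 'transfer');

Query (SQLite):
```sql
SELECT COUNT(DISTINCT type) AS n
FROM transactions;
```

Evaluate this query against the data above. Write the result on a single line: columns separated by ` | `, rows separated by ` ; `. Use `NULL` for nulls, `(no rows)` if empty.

Count distinct non-NULL type values.

3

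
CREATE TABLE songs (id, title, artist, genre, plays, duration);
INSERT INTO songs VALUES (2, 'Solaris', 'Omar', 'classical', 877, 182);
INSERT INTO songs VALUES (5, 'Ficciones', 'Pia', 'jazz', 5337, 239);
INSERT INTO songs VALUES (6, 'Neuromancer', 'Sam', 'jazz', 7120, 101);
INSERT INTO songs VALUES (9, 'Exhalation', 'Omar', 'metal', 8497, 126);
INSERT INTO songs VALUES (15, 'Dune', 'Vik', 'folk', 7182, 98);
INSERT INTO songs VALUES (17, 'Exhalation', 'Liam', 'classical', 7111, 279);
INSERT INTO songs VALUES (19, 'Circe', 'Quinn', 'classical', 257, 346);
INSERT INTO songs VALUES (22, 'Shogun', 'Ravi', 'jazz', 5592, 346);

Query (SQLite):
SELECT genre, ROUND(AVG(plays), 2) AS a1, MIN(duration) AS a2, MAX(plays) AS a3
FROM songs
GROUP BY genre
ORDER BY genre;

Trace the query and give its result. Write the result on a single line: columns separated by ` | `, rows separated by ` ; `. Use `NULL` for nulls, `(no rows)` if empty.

classical | 2748.33 | 182 | 7111 ; folk | 7182 | 98 | 7182 ; jazz | 6016.33 | 101 | 7120 ; metal | 8497 | 126 | 8497

Group songs by genre.
Per group compute: ROUND(AVG(plays), 2), MIN(duration), MAX(plays).
  classical: ids {2, 17, 19} → ROUND(AVG(plays), 2)=2748.33, MIN(duration)=182, MAX(plays)=7111
  folk: ids {15} → ROUND(AVG(plays), 2)=7182, MIN(duration)=98, MAX(plays)=7182
  jazz: ids {5, 6, 22} → ROUND(AVG(plays), 2)=6016.33, MIN(duration)=101, MAX(plays)=7120
  metal: ids {9} → ROUND(AVG(plays), 2)=8497, MIN(duration)=126, MAX(plays)=8497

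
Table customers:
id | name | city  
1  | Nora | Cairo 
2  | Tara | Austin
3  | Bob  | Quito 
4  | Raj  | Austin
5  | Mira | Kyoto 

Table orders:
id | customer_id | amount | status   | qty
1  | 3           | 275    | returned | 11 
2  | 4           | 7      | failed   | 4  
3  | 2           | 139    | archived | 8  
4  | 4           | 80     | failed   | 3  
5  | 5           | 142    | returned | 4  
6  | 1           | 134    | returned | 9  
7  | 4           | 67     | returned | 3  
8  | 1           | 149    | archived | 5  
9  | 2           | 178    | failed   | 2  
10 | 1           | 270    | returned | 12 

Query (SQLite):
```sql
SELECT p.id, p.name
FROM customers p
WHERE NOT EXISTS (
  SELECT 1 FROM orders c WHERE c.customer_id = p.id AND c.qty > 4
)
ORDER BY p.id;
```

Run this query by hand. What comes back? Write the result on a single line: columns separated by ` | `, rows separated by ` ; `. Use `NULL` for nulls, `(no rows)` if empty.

For each customers row, check whether any orders with matching customer_id has qty > 4.
Keep rows where that is false.

4 | Raj ; 5 | Mira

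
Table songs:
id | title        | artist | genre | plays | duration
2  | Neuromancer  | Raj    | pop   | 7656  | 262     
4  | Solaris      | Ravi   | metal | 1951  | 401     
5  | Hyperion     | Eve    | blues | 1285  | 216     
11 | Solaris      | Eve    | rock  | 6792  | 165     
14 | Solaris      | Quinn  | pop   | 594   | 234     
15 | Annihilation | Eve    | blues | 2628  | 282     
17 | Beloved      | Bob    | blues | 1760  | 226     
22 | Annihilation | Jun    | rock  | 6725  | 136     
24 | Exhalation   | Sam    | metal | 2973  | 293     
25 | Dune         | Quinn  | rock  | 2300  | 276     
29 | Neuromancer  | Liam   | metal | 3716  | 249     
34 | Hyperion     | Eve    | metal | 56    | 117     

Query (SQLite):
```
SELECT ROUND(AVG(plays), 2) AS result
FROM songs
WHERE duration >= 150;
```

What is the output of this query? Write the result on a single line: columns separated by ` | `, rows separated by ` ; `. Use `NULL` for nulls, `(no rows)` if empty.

Rows where duration >= 150 → plays values: [7656, 1951, 1285, 6792, 594, 2628, 1760, 2973, 2300, 3716].
AVG = 31655 / 10 (rounded to 2 dp).

3165.5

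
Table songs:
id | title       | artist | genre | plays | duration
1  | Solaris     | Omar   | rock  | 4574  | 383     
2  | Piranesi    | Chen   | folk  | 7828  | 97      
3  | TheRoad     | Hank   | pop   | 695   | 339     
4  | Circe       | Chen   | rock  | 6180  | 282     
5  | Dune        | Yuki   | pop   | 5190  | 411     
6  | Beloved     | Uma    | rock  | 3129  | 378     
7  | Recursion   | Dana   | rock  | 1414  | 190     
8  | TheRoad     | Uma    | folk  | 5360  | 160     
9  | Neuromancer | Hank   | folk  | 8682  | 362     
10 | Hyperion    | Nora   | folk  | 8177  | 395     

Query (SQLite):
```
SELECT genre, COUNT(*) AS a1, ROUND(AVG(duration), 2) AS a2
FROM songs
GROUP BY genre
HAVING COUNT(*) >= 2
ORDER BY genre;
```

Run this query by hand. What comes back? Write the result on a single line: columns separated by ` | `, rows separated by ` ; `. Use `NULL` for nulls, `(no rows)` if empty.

Group songs by genre.
Per group compute: COUNT(*), ROUND(AVG(duration), 2).
HAVING: drop groups with fewer than 2 rows.
  folk: ids {2, 8, 9, 10} → COUNT(*)=4, ROUND(AVG(duration), 2)=253.5
  pop: ids {3, 5} → COUNT(*)=2, ROUND(AVG(duration), 2)=375
  rock: ids {1, 4, 6, 7} → COUNT(*)=4, ROUND(AVG(duration), 2)=308.25

folk | 4 | 253.5 ; pop | 2 | 375 ; rock | 4 | 308.25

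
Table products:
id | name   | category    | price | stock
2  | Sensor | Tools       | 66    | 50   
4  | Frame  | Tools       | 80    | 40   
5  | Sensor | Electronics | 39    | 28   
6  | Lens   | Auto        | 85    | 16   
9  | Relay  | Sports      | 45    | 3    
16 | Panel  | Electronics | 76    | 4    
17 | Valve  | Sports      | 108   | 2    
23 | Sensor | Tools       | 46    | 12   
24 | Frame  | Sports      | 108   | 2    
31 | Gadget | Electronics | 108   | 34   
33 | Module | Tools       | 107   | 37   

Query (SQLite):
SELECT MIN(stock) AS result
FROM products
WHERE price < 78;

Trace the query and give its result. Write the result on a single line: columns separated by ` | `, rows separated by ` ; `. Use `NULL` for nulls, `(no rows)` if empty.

3

Rows where price < 78 → stock values: [50, 28, 3, 4, 12].
MIN of non-NULL values = 3.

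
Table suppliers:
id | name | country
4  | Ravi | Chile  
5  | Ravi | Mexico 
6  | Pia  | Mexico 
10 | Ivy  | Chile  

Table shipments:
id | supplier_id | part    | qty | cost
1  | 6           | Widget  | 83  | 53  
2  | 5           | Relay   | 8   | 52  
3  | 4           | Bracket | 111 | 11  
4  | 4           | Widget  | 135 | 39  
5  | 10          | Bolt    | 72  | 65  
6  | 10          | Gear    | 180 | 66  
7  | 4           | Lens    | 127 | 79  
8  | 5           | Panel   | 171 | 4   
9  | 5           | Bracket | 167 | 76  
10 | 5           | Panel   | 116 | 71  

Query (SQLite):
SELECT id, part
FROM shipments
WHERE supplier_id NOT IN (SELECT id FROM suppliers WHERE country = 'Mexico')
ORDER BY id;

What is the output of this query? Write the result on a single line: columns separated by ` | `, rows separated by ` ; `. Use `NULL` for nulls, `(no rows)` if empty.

Inner query: suppliers.id where country = 'Mexico'.
Outer: keep shipments rows whose supplier_id is not in that set.
Inner query → {5, 6}

3 | Bracket ; 4 | Widget ; 5 | Bolt ; 6 | Gear ; 7 | Lens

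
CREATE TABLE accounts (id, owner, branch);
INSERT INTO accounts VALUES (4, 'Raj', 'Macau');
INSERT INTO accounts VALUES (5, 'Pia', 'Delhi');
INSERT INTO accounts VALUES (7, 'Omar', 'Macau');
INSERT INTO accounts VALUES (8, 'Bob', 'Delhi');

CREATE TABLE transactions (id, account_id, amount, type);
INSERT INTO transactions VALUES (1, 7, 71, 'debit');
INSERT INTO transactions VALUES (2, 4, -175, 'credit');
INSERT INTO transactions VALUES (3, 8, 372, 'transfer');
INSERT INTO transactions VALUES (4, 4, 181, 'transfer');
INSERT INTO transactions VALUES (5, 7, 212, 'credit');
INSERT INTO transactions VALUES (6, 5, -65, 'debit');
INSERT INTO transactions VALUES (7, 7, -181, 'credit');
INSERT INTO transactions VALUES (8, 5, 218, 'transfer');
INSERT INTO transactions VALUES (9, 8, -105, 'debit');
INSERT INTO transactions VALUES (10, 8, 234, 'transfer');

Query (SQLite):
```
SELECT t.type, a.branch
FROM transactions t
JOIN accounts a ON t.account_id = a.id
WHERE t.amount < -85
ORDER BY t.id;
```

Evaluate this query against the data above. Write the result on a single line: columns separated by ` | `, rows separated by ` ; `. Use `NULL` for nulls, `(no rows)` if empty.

credit | Macau ; credit | Macau ; debit | Delhi

Each transactions row matches the accounts row where account_id = accounts.id.
Then keep rows with t.amount < -85.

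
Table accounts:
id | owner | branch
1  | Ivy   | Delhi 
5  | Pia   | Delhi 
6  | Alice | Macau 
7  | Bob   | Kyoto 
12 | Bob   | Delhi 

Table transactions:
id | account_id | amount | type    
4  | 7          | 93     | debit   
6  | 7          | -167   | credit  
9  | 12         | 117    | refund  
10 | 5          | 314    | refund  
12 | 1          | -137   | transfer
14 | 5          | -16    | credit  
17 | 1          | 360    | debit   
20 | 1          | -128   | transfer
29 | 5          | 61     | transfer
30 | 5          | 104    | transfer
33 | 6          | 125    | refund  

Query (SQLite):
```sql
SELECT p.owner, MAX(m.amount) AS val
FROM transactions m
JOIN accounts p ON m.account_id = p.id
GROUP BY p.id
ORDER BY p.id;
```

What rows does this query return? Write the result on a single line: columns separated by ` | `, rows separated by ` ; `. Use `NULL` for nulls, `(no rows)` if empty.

Ivy | 360 ; Pia | 314 ; Alice | 125 ; Bob | 93 ; Bob | 117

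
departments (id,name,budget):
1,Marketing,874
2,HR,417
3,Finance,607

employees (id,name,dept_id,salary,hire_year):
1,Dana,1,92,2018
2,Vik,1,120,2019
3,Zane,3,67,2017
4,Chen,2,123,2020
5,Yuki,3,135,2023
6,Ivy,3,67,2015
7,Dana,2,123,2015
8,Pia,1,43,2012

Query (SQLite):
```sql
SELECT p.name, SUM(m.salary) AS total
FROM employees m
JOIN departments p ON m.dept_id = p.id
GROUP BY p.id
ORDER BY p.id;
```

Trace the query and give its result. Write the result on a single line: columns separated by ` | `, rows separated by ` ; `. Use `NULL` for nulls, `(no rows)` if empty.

Join each employees row to its departments via dept_id.
Group joined rows by departments.id; compute SUM(m.salary) per group.
  1: ids {1, 2, 8} → SUM(m.salary)=255
  2: ids {4, 7} → SUM(m.salary)=246
  3: ids {3, 5, 6} → SUM(m.salary)=269

Marketing | 255 ; HR | 246 ; Finance | 269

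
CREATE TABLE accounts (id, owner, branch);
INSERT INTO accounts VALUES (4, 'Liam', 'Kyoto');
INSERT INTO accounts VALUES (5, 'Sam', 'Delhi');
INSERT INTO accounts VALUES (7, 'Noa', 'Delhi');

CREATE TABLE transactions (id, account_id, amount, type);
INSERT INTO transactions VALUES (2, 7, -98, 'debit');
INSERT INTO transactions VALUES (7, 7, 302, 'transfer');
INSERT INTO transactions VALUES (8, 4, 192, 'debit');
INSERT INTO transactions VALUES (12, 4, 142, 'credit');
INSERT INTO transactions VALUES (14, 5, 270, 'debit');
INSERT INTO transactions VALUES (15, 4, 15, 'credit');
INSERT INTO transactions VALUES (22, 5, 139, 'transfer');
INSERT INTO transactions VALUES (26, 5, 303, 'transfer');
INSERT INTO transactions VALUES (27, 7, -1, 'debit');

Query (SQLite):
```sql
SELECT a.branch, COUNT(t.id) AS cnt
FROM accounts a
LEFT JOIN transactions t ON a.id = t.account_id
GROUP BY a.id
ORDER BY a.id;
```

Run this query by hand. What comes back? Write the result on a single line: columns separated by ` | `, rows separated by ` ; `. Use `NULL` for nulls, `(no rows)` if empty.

LEFT JOIN keeps every accounts row; unmatched ones get NULL for transactions columns.
Group by accounts.id and compute COUNT(t.id). COUNT(col) of an all-NULL group is 0.
  4: ids {8, 12, 15} → COUNT(t.id)=3
  5: ids {14, 22, 26} → COUNT(t.id)=3
  7: ids {2, 7, 27} → COUNT(t.id)=3

Kyoto | 3 ; Delhi | 3 ; Delhi | 3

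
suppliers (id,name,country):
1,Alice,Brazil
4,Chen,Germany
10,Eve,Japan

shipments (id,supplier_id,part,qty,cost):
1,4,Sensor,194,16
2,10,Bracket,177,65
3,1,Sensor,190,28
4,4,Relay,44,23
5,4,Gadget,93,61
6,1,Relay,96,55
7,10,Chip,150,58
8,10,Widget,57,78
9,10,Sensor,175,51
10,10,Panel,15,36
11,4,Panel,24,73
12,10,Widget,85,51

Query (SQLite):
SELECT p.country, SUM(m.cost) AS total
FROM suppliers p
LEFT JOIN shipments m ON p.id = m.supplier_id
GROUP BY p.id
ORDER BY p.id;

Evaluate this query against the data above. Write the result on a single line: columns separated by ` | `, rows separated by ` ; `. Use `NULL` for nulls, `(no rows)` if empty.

LEFT JOIN keeps every suppliers row; unmatched ones get NULL for shipments columns.
Group by suppliers.id and compute SUM(m.cost). SUM over an all-NULL group is NULL.
  1: ids {3, 6} → SUM(m.cost)=83
  4: ids {1, 4, 5, 11} → SUM(m.cost)=173
  10: ids {2, 7, 8, 9, 10, 12} → SUM(m.cost)=339

Brazil | 83 ; Germany | 173 ; Japan | 339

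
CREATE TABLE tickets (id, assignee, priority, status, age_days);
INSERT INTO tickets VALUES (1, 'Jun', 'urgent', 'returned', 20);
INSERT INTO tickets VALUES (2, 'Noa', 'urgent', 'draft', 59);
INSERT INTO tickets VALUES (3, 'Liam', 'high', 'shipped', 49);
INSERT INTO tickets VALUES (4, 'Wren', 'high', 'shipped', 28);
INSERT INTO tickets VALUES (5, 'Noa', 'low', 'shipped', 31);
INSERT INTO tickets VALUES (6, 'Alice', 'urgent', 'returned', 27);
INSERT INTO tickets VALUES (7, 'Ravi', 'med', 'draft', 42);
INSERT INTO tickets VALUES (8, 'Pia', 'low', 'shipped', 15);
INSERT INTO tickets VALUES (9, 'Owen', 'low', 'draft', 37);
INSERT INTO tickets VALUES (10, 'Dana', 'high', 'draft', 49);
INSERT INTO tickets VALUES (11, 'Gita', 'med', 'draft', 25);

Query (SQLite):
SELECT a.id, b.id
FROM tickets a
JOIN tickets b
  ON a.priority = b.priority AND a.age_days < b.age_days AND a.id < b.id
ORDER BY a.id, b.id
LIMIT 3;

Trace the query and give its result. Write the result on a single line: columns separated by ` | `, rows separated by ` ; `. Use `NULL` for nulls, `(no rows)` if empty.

Pairs (a,b) with same priority, a.age_days < b.age_days, a.id < b.id.
priority groups: high:{3,4,10} low:{5,8,9} med:{7,11} urgent:{1,2,6}
Ordered by (a.id, b.id); first 3.

1 | 2 ; 1 | 6 ; 4 | 10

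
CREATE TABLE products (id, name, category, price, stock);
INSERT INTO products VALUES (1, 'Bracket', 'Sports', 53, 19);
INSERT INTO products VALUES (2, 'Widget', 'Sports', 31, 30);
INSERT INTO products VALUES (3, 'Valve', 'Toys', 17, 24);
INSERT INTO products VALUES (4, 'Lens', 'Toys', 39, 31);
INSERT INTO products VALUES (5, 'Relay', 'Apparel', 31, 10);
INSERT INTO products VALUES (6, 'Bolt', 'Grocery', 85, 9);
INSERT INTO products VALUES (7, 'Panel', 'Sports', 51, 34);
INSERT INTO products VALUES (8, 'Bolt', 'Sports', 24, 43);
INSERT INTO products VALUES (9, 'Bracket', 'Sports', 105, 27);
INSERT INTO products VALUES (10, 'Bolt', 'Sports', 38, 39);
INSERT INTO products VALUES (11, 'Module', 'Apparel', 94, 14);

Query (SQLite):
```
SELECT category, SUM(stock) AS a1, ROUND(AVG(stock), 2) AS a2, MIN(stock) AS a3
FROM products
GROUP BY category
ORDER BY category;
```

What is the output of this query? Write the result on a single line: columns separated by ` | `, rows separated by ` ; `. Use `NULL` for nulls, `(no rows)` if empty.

Apparel | 24 | 12 | 10 ; Grocery | 9 | 9 | 9 ; Sports | 192 | 32 | 19 ; Toys | 55 | 27.5 | 24

Group products by category.
Per group compute: SUM(stock), ROUND(AVG(stock), 2), MIN(stock).
  Apparel: ids {5, 11} → SUM(stock)=24, ROUND(AVG(stock), 2)=12, MIN(stock)=10
  Grocery: ids {6} → SUM(stock)=9, ROUND(AVG(stock), 2)=9, MIN(stock)=9
  Sports: ids {1, 2, 7, 8, 9, 10} → SUM(stock)=192, ROUND(AVG(stock), 2)=32, MIN(stock)=19
  Toys: ids {3, 4} → SUM(stock)=55, ROUND(AVG(stock), 2)=27.5, MIN(stock)=24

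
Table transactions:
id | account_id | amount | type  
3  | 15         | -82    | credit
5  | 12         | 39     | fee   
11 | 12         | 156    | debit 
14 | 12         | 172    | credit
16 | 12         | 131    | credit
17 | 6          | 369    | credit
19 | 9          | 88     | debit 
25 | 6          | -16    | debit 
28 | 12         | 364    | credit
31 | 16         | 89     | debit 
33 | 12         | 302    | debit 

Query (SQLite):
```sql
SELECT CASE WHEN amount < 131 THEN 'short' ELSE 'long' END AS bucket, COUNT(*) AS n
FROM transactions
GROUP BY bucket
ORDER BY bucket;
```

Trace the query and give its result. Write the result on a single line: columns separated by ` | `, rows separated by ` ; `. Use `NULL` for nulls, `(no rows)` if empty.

Bucket rows by amount < 131 → 'short' else 'long'; count each bucket.

long | 6 ; short | 5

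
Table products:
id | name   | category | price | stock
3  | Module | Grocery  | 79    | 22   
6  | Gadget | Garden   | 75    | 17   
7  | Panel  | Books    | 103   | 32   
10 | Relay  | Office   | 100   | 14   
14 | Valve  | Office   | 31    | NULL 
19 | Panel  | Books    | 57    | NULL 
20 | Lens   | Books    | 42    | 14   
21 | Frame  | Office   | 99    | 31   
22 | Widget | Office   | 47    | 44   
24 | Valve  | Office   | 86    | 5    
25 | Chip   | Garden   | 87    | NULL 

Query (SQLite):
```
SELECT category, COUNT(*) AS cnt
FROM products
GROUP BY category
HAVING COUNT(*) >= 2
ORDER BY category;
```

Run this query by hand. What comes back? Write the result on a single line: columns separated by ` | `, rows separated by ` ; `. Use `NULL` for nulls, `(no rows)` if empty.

Books | 3 ; Garden | 2 ; Office | 5

Partition products by category; compute COUNT(*) within each group.
HAVING: keep groups with count ≥ 2.
  Books: ids {7, 19, 20} → COUNT(*)=3
  Garden: ids {6, 25} → COUNT(*)=2
  Grocery: ids {3} → COUNT(*)=1
  Office: ids {10, 14, 21, 22, 24} → COUNT(*)=5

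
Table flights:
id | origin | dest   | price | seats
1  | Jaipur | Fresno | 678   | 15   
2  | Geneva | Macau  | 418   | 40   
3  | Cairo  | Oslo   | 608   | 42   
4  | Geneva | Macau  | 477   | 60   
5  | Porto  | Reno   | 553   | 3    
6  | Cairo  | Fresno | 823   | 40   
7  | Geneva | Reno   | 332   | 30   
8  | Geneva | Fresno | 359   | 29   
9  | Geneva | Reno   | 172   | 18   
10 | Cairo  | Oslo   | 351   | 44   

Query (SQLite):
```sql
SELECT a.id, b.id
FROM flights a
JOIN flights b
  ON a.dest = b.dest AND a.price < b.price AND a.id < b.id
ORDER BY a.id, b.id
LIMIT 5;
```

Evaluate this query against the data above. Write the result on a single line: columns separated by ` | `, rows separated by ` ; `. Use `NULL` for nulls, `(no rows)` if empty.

Pairs (a,b) with same dest, a.price < b.price, a.id < b.id.
dest groups: Fresno:{1,6,8} Macau:{2,4} Oslo:{3,10} Reno:{5,7,9}
Ordered by (a.id, b.id); first 5.

1 | 6 ; 2 | 4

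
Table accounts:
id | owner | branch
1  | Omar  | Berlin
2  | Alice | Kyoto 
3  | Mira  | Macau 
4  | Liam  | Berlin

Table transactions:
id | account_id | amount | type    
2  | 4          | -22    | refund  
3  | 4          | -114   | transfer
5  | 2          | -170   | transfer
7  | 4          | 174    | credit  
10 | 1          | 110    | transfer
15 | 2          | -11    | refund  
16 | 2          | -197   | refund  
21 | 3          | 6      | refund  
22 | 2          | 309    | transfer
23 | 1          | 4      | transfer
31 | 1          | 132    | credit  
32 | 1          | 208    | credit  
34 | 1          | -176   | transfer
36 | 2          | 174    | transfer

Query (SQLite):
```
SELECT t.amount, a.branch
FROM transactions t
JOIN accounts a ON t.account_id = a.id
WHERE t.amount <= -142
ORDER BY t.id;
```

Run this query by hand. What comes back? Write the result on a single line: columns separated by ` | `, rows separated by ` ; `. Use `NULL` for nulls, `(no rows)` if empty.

Each transactions row matches the accounts row where account_id = accounts.id.
Then keep rows with t.amount <= -142.

-170 | Kyoto ; -197 | Kyoto ; -176 | Berlin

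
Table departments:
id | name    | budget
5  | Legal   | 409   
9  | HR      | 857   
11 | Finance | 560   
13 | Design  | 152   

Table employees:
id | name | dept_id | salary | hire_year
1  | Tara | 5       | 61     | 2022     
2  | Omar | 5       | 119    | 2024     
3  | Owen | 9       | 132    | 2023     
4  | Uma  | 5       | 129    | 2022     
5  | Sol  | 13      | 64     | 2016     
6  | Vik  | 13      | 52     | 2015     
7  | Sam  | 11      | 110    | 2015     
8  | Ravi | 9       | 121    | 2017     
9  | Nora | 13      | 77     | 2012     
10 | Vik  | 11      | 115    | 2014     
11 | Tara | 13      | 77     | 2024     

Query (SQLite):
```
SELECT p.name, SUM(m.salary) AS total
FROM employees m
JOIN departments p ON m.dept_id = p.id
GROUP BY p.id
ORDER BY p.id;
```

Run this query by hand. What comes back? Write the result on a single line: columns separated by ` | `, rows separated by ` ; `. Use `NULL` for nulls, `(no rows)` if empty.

Legal | 309 ; HR | 253 ; Finance | 225 ; Design | 270

Join each employees row to its departments via dept_id.
Group joined rows by departments.id; compute SUM(m.salary) per group.
  5: ids {1, 2, 4} → SUM(m.salary)=309
  9: ids {3, 8} → SUM(m.salary)=253
  11: ids {7, 10} → SUM(m.salary)=225
  13: ids {5, 6, 9, 11} → SUM(m.salary)=270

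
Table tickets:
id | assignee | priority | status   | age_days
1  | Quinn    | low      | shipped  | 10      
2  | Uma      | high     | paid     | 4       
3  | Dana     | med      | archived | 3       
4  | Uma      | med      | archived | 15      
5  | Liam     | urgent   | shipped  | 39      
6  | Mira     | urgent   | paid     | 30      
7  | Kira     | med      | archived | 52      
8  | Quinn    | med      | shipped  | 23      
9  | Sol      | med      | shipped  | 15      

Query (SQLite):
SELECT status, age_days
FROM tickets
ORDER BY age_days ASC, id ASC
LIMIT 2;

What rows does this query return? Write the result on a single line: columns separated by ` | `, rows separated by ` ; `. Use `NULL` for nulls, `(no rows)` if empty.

Sort by age_days asc, tiebreak id asc: (3, id=3), (4, id=2), (10, id=1), (15, id=4), (15, id=9) …. Take first 2.

archived | 3 ; paid | 4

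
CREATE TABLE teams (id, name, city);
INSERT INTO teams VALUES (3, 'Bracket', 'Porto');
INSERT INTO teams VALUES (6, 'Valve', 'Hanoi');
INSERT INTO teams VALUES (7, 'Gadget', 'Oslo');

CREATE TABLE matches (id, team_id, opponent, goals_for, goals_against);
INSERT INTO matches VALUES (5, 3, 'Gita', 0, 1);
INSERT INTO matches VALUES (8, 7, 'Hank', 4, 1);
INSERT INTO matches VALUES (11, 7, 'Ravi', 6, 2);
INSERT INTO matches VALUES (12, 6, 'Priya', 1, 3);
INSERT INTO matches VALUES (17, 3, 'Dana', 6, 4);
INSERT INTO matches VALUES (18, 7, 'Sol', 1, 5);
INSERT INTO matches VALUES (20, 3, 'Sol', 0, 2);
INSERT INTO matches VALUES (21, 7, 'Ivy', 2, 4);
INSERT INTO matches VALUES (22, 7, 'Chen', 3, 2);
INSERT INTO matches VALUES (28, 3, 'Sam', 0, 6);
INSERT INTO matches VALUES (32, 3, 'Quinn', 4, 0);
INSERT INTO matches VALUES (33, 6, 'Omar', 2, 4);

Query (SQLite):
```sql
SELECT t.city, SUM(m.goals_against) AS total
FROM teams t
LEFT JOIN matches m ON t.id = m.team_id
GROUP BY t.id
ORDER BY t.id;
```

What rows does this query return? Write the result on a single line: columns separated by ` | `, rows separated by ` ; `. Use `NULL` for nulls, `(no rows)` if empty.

Porto | 13 ; Hanoi | 7 ; Oslo | 14

LEFT JOIN keeps every teams row; unmatched ones get NULL for matches columns.
Group by teams.id and compute SUM(m.goals_against). SUM over an all-NULL group is NULL.
  3: ids {5, 17, 20, 28, 32} → SUM(m.goals_against)=13
  6: ids {12, 33} → SUM(m.goals_against)=7
  7: ids {8, 11, 18, 21, 22} → SUM(m.goals_against)=14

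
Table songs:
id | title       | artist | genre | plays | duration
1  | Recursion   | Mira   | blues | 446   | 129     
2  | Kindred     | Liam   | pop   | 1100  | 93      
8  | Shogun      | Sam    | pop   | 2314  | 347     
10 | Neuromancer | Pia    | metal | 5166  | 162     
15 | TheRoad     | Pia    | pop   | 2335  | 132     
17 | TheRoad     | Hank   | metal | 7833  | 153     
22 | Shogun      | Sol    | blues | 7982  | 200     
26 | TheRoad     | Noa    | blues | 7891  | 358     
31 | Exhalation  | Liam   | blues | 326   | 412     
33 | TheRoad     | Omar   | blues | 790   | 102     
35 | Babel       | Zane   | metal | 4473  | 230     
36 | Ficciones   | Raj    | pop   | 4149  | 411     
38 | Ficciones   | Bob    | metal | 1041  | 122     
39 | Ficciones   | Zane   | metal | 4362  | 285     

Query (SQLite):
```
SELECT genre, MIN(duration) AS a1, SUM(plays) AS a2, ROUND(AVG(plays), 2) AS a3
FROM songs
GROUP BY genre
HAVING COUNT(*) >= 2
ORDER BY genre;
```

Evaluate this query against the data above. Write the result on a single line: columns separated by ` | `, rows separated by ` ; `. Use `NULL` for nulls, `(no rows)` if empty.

Group songs by genre.
Per group compute: MIN(duration), SUM(plays), ROUND(AVG(plays), 2).
HAVING: drop groups with fewer than 2 rows.
  blues: ids {1, 22, 26, 31, 33} → MIN(duration)=102, SUM(plays)=17435, ROUND(AVG(plays), 2)=3487
  metal: ids {10, 17, 35, 38, 39} → MIN(duration)=122, SUM(plays)=22875, ROUND(AVG(plays), 2)=4575
  pop: ids {2, 8, 15, 36} → MIN(duration)=93, SUM(plays)=9898, ROUND(AVG(plays), 2)=2474.5

blues | 102 | 17435 | 3487 ; metal | 122 | 22875 | 4575 ; pop | 93 | 9898 | 2474.5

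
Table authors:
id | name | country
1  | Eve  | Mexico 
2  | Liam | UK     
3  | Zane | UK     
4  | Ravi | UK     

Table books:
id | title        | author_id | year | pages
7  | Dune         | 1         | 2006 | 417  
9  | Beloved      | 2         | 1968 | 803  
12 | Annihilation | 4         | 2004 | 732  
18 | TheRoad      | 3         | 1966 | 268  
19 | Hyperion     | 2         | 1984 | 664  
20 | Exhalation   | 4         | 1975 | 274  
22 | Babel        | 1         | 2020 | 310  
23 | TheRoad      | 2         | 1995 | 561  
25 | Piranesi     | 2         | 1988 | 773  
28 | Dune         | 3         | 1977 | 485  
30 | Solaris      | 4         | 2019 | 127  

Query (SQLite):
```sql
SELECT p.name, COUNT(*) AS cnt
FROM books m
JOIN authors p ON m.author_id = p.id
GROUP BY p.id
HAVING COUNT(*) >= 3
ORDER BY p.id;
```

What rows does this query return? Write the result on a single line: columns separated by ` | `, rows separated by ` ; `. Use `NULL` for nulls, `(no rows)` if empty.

Join each books row to its authors via author_id.
Group joined rows by authors.id; compute COUNT(*) per group.
HAVING: keep groups with count ≥ 3.
  1: ids {7, 22} → COUNT(*)=2
  2: ids {9, 19, 23, 25} → COUNT(*)=4
  3: ids {18, 28} → COUNT(*)=2
  4: ids {12, 20, 30} → COUNT(*)=3

Liam | 4 ; Ravi | 3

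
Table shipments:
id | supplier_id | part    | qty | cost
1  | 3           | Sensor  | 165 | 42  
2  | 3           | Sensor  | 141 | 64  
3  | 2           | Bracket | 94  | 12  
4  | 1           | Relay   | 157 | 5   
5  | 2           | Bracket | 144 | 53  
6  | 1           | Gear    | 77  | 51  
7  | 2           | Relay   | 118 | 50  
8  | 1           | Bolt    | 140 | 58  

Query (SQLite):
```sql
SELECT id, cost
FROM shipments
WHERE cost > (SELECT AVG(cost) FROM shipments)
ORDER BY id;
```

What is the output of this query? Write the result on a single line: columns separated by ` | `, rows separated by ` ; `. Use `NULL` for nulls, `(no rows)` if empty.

1 | 42 ; 2 | 64 ; 5 | 53 ; 6 | 51 ; 7 | 50 ; 8 | 58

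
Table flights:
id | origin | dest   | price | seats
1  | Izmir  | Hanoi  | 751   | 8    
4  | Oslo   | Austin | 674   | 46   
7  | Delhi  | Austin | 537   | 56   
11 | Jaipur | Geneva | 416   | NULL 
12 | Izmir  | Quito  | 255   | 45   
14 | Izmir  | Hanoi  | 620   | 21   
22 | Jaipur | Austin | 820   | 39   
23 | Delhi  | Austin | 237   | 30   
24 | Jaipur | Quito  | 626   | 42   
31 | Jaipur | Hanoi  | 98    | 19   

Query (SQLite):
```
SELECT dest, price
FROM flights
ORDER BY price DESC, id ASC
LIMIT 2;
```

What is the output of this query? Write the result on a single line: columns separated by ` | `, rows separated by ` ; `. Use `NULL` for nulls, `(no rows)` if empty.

Austin | 820 ; Hanoi | 751

Sort by price desc, tiebreak id asc: (820, id=22), (751, id=1), (674, id=4), (626, id=24), (620, id=14) …. Take first 2.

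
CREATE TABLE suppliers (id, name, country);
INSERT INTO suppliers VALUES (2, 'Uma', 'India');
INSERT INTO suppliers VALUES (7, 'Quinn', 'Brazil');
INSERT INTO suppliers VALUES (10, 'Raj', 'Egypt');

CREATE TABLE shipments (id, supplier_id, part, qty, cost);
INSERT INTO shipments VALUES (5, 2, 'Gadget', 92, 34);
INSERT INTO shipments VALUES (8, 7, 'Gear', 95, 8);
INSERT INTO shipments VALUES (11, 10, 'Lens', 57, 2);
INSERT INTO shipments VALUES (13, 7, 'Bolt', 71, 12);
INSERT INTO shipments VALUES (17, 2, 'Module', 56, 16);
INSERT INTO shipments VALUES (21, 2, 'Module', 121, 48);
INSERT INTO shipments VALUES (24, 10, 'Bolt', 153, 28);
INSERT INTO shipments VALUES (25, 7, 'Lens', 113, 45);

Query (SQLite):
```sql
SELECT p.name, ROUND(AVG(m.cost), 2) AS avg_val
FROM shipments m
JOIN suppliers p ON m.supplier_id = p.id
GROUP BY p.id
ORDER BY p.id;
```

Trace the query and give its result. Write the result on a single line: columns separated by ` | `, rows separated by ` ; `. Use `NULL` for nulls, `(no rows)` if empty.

Join each shipments row to its suppliers via supplier_id.
Group joined rows by suppliers.id; compute ROUND(AVG(m.cost), 2) per group.
  2: ids {5, 17, 21} → ROUND(AVG(m.cost), 2)=32.67
  7: ids {8, 13, 25} → ROUND(AVG(m.cost), 2)=21.67
  10: ids {11, 24} → ROUND(AVG(m.cost), 2)=15

Uma | 32.67 ; Quinn | 21.67 ; Raj | 15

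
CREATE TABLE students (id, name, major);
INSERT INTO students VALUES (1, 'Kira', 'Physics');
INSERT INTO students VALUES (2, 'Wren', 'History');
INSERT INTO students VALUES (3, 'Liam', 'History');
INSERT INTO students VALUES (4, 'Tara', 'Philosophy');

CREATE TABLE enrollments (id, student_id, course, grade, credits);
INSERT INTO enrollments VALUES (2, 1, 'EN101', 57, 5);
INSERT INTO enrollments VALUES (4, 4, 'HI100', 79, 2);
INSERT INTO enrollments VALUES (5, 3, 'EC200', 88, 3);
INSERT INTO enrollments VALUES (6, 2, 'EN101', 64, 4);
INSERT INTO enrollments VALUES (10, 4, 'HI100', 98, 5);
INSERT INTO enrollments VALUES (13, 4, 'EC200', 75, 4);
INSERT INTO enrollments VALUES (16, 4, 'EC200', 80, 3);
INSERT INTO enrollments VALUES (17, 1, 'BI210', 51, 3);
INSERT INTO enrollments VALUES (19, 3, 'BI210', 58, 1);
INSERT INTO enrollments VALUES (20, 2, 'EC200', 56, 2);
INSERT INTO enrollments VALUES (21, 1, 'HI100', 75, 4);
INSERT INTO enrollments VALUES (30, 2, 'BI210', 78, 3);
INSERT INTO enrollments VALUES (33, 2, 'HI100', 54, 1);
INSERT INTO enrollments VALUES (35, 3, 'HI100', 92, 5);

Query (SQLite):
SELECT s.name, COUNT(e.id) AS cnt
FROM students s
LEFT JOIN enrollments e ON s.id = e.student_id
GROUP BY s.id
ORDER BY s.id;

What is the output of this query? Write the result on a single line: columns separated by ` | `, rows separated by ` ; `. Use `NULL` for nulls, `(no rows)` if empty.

LEFT JOIN keeps every students row; unmatched ones get NULL for enrollments columns.
Group by students.id and compute COUNT(e.id). COUNT(col) of an all-NULL group is 0.
  1: ids {2, 17, 21} → COUNT(e.id)=3
  2: ids {6, 20, 30, 33} → COUNT(e.id)=4
  3: ids {5, 19, 35} → COUNT(e.id)=3
  4: ids {4, 10, 13, 16} → COUNT(e.id)=4

Kira | 3 ; Wren | 4 ; Liam | 3 ; Tara | 4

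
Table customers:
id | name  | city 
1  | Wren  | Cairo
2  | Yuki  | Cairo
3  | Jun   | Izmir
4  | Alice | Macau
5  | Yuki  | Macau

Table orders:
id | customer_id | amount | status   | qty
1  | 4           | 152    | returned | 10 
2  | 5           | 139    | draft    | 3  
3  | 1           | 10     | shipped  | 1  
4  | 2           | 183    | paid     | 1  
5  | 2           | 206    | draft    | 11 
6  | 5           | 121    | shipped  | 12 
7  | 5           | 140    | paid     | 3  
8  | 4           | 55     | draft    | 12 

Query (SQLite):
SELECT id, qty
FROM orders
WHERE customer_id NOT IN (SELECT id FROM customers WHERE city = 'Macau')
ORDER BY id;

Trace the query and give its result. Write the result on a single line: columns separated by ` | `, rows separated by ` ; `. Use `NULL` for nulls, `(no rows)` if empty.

Inner query: customers.id where city = 'Macau'.
Outer: keep orders rows whose customer_id is not in that set.
Inner query → {4, 5}

3 | 1 ; 4 | 1 ; 5 | 11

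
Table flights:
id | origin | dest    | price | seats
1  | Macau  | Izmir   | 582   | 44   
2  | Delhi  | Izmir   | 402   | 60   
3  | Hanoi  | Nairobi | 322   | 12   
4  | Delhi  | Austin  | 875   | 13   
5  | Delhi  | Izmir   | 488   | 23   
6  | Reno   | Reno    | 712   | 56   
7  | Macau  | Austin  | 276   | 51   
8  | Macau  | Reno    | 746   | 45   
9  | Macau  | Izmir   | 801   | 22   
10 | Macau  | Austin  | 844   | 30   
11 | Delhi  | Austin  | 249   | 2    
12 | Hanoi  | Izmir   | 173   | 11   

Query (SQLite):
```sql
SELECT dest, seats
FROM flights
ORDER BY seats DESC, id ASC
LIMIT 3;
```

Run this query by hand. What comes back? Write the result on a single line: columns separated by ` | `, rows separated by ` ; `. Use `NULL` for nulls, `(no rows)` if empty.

Izmir | 60 ; Reno | 56 ; Austin | 51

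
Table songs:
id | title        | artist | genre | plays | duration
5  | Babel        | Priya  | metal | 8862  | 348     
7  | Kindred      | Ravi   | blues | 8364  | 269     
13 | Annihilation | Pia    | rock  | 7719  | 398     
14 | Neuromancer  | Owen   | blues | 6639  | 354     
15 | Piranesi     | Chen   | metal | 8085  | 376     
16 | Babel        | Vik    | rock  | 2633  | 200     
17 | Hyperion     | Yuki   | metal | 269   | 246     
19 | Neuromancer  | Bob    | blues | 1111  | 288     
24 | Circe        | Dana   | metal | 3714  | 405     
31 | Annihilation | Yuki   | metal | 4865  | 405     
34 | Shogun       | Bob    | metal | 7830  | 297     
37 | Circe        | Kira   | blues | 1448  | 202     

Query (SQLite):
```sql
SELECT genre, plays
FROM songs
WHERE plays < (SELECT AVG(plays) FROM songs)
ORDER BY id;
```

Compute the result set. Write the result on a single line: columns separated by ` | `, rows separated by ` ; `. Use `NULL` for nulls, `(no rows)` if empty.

rock | 2633 ; metal | 269 ; blues | 1111 ; metal | 3714 ; metal | 4865 ; blues | 1448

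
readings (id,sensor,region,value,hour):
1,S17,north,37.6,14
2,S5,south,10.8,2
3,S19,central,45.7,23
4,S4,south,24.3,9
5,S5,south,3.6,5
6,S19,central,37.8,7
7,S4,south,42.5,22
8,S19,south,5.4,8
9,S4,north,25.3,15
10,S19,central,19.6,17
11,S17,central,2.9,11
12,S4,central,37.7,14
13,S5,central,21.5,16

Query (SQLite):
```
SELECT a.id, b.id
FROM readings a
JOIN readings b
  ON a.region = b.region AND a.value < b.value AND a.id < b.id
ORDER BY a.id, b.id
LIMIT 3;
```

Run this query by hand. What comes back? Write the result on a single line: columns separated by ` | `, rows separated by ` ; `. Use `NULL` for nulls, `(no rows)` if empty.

2 | 4 ; 2 | 7 ; 4 | 7

Pairs (a,b) with same region, a.value < b.value, a.id < b.id.
region groups: central:{3,6,10,11,12,13} north:{1,9} south:{2,4,5,7,8}
Ordered by (a.id, b.id); first 3.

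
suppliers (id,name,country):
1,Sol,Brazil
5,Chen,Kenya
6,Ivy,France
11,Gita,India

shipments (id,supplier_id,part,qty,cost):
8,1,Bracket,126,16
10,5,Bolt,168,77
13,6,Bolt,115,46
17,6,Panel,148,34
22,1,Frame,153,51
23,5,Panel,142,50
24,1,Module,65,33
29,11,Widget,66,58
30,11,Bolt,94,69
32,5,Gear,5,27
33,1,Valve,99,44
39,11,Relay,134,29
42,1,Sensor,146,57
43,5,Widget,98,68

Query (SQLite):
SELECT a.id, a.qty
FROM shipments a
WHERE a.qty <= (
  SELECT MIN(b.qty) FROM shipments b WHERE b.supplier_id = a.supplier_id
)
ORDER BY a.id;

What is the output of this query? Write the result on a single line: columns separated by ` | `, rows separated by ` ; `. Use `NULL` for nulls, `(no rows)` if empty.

13 | 115 ; 24 | 65 ; 29 | 66 ; 32 | 5

For each shipments row a, compute MIN(qty) over rows sharing a.supplier_id.
Keep row a if a.qty <= that per-group MIN.
  supplier_id=1: MIN(qty) = 65
  supplier_id=5: MIN(qty) = 5
  supplier_id=6: MIN(qty) = 115
  supplier_id=11: MIN(qty) = 66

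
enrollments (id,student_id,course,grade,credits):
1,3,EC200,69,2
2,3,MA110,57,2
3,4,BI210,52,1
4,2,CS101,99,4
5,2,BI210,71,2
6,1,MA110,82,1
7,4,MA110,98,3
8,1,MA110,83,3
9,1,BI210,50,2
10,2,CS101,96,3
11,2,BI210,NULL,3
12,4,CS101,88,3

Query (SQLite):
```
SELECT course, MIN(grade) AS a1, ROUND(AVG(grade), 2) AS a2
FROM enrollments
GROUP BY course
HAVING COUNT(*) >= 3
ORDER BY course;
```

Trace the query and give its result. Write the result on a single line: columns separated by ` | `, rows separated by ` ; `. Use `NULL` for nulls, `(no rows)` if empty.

BI210 | 50 | 57.67 ; CS101 | 88 | 94.33 ; MA110 | 57 | 80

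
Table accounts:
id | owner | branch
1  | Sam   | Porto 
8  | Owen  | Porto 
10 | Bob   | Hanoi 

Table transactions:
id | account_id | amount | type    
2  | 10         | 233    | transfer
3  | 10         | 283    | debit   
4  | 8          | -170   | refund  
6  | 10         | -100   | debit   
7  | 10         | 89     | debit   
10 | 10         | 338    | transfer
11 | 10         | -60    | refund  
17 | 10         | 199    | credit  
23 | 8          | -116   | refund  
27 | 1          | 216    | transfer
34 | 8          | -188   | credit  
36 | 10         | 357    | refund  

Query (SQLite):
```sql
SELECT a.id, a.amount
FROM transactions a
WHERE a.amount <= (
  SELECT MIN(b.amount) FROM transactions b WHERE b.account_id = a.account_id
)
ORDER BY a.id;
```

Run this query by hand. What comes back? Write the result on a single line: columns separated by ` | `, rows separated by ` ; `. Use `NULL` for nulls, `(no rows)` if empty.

6 | -100 ; 27 | 216 ; 34 | -188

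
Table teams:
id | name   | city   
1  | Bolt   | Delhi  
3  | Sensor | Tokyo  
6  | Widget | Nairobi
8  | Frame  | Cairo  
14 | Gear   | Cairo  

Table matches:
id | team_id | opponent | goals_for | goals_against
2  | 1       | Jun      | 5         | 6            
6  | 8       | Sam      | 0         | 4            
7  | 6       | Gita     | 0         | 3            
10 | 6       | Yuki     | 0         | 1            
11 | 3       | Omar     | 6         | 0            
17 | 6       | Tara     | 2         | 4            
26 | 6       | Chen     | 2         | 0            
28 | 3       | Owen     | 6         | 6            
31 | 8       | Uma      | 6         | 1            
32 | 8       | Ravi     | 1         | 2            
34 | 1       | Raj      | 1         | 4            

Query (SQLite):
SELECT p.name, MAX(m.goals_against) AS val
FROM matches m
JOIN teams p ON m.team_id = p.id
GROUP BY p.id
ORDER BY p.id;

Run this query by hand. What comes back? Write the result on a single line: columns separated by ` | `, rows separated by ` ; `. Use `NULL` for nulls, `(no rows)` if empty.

Join each matches row to its teams via team_id.
Group joined rows by teams.id; compute MAX(m.goals_against) per group.
  1: ids {2, 34} → MAX(m.goals_against)=6
  3: ids {11, 28} → MAX(m.goals_against)=6
  6: ids {7, 10, 17, 26} → MAX(m.goals_against)=4
  8: ids {6, 31, 32} → MAX(m.goals_against)=4

Bolt | 6 ; Sensor | 6 ; Widget | 4 ; Frame | 4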